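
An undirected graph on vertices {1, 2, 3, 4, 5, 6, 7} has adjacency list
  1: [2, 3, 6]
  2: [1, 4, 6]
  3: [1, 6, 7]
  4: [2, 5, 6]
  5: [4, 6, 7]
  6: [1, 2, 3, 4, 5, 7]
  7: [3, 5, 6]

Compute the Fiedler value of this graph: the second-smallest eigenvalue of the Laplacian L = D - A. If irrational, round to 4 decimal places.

2

With the vertex order [1, 2, 3, 4, 5, 6, 7], the degrees are [3, 3, 3, 3, 3, 6, 3], giving D = diag(3, 3, 3, 3, 3, 6, 3) and L = D - A. The sorted Laplacian eigenvalues are [0, 2, 2, 4, 4, 5, 7]; the algebraic connectivity is the second entry, 2.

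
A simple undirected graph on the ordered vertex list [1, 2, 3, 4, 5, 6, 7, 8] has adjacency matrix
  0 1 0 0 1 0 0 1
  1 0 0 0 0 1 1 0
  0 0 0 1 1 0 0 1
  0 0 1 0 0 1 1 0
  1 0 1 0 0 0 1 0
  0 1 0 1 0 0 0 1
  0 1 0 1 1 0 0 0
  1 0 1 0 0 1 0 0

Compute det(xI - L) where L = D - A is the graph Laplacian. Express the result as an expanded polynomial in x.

With the vertex order [1, 2, 3, 4, 5, 6, 7, 8], the degrees are [3, 3, 3, 3, 3, 3, 3, 3], giving D = diag(3, 3, 3, 3, 3, 3, 3, 3) and L = D - A. The eigenvalues of L are [0, 2, 2, 2, 4, 4, 4, 6]; the characteristic polynomial is the product of (x - lambda_i), which multiplies out to x^8 - 24x^7 + 240x^6 - 1296x^5 + 4080x^4 - 7488x^3 + 7424x^2 - 3072x. The coefficient of x^7 equals -trace(L) = -24, matching the sum of degrees. There is one zero in the spectrum, matching the 1 component.

x^8 - 24x^7 + 240x^6 - 1296x^5 + 4080x^4 - 7488x^3 + 7424x^2 - 3072x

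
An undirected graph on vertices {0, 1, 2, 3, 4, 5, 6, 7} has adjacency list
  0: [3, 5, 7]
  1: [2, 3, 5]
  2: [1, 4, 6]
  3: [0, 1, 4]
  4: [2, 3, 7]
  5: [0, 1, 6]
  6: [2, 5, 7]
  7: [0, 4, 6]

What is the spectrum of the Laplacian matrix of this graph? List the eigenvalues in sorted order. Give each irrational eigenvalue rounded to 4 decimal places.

Reading degrees in the order [0, 1, 2, 3, 4, 5, 6, 7] gives [3, 3, 3, 3, 3, 3, 3, 3]; set D = diag(3, 3, 3, 3, 3, 3, 3, 3) and form L = D - A. Since every row of L sums to 0, the all-ones vector is in the kernel and 0 is an eigenvalue. The single zero eigenvalue shows the graph is connected. There is one zero in the spectrum, matching the 1 component.

[0, 2, 2, 2, 4, 4, 4, 6]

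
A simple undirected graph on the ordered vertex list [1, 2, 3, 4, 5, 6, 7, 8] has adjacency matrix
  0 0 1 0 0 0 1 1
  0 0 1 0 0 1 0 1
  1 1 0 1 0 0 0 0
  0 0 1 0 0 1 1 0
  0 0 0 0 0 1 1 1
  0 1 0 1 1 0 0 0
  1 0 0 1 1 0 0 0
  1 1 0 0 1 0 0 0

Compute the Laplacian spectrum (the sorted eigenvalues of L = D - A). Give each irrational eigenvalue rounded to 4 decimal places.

[0, 2, 2, 2, 4, 4, 4, 6]

With the vertex order [1, 2, 3, 4, 5, 6, 7, 8], the degrees are [3, 3, 3, 3, 3, 3, 3, 3], giving D = diag(3, 3, 3, 3, 3, 3, 3, 3) and L = D - A. Since every row of L sums to 0, the all-ones vector is in the kernel and 0 is an eigenvalue.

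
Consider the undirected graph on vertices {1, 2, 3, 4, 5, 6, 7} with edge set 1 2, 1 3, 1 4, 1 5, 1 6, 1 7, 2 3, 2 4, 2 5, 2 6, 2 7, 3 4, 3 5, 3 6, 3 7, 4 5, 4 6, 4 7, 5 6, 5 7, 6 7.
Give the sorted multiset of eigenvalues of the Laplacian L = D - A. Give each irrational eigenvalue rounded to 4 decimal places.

Reading degrees in the order [1, 2, 3, 4, 5, 6, 7] gives [6, 6, 6, 6, 6, 6, 6]; set D = diag(6, 6, 6, 6, 6, 6, 6) and form L = D - A. Diagonalising L (or applying a numerical eigensolver to the 7x7 matrix) gives the spectrum above. The single zero eigenvalue shows the graph is connected. The eigenvalues sum to 42, which equals trace(L) = 2|E|.

[0, 7, 7, 7, 7, 7, 7]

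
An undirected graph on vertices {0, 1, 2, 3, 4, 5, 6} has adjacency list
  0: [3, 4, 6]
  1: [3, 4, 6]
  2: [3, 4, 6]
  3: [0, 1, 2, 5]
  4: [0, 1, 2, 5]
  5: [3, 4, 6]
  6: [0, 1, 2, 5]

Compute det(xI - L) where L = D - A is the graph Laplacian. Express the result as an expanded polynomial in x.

Each diagonal entry of L is the vertex degree and each off-diagonal entry is -1 where an edge is present, 0 otherwise; in the order [0, 1, 2, 3, 4, 5, 6] the diagonal is [3, 3, 3, 4, 4, 3, 4]. Computing det(xI - L) by cofactor expansion (or equivalently via sum-over-permutations) gives x^7 - 24x^6 + 234x^5 - 1192x^4 + 3357x^3 - 4968x^2 + 3024x. Since p(0) = det(-L) = 0, x divides p(x). The eigenvalues sum to 24, which equals trace(L) = 2|E|. By the matrix-tree theorem the graph has (1/7) * product of the nonzero eigenvalues = 432 spanning trees.

x^7 - 24x^6 + 234x^5 - 1192x^4 + 3357x^3 - 4968x^2 + 3024x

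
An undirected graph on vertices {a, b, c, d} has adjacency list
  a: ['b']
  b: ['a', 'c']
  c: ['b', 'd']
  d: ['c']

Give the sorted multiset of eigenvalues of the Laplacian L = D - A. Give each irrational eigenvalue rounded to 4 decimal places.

With the vertex order [a, b, c, d], the degrees are [1, 2, 2, 1], giving D = diag(1, 2, 2, 1) and L = D - A. L is symmetric positive semidefinite, so every eigenvalue is real and nonnegative. The single zero eigenvalue shows the graph is connected. By the matrix-tree theorem the graph has (1/4) * product of the nonzero eigenvalues = 1 spanning tree.

[0, 0.5858, 2, 3.4142]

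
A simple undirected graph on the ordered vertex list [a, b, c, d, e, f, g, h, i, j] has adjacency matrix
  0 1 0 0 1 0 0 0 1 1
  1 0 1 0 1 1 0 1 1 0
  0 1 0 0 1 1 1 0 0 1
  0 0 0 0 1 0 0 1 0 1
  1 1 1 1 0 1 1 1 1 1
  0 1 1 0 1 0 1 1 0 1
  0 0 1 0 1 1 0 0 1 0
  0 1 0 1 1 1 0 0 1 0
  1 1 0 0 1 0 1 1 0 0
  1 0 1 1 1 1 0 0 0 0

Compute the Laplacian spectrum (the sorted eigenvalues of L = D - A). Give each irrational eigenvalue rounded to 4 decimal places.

With the vertex order [a, b, c, d, e, f, g, h, i, j], the degrees are [4, 6, 5, 3, 9, 6, 4, 5, 5, 5], giving D = diag(4, 6, 5, 3, 9, 6, 4, 5, 5, 5) and L = D - A. Diagonalising L (or applying a numerical eigensolver to the 10x10 matrix) gives the spectrum above. There is one zero in the spectrum, matching the 1 component.

[0, 2.6142, 3.3775, 3.9019, 4.5866, 6.0460, 6.3625, 7.1779, 7.9334, 10]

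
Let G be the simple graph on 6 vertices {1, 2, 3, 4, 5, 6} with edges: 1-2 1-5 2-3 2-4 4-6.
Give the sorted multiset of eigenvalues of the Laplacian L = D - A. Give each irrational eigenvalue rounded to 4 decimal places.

[0, 0.3820, 0.6972, 2, 2.6180, 4.3028]

Reading degrees in the order [1, 2, 3, 4, 5, 6] gives [2, 3, 1, 2, 1, 1]; set D = diag(2, 3, 1, 2, 1, 1) and form L = D - A. The multiplicity of 0 as a Laplacian eigenvalue equals the number of connected components. The single zero eigenvalue shows the graph is connected. The eigenvalues sum to 10, which equals trace(L) = 2|E|. By the matrix-tree theorem the graph has (1/6) * product of the nonzero eigenvalues = 1 spanning tree.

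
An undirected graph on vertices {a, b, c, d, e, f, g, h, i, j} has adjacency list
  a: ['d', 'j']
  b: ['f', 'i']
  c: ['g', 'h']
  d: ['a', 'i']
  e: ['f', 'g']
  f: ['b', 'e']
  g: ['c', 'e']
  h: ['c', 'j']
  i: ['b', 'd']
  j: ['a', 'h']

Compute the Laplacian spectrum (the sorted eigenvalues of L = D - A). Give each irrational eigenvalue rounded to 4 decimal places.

[0, 0.3820, 0.3820, 1.3820, 1.3820, 2.6180, 2.6180, 3.6180, 3.6180, 4]

Reading degrees in the order [a, b, c, d, e, f, g, h, i, j] gives [2, 2, 2, 2, 2, 2, 2, 2, 2, 2]; set D = diag(2, 2, 2, 2, 2, 2, 2, 2, 2, 2) and form L = D - A. L is symmetric positive semidefinite, so every eigenvalue is real and nonnegative.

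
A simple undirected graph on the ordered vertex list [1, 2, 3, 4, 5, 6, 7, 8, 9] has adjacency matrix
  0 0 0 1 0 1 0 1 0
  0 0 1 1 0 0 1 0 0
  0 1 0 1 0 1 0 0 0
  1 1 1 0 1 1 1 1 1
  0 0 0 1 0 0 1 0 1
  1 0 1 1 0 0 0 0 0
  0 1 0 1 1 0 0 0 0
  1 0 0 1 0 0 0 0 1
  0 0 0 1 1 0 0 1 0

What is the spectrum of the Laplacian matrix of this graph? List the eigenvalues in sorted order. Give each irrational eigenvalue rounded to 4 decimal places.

[0, 1.5858, 1.5858, 3, 3, 4.4142, 4.4142, 5, 9]

With the vertex order [1, 2, 3, 4, 5, 6, 7, 8, 9], the degrees are [3, 3, 3, 8, 3, 3, 3, 3, 3], giving D = diag(3, 3, 3, 8, 3, 3, 3, 3, 3) and L = D - A. Since every row of L sums to 0, the all-ones vector is in the kernel and 0 is an eigenvalue. By the matrix-tree theorem the graph has (1/9) * product of the nonzero eigenvalues = 2205 spanning trees.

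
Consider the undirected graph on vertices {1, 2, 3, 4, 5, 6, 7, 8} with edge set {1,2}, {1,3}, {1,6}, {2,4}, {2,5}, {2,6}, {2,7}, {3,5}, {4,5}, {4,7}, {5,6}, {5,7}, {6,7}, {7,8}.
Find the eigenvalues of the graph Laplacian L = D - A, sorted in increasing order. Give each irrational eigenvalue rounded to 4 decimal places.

[0, 0.8666, 1.8101, 2.8301, 4.0514, 5.8214, 6.2010, 6.4194]

Each diagonal entry of L is the vertex degree and each off-diagonal entry is -1 where an edge is present, 0 otherwise; in the order [1, 2, 3, 4, 5, 6, 7, 8] the diagonal is [3, 5, 2, 3, 5, 4, 5, 1]. L is symmetric positive semidefinite, so every eigenvalue is real and nonnegative. The single zero eigenvalue shows the graph is connected.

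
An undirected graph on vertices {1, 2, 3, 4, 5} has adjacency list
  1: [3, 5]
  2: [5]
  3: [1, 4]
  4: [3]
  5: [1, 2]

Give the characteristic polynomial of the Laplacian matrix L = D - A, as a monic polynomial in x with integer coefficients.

x^5 - 8x^4 + 21x^3 - 20x^2 + 5x

With the vertex order [1, 2, 3, 4, 5], the degrees are [2, 1, 2, 1, 2], giving D = diag(2, 1, 2, 1, 2) and L = D - A. L has integer entries, so p(x) = det(xI - L) has integer coefficients. Expanding the determinant yields x^5 - 8x^4 + 21x^3 - 20x^2 + 5x. The coefficient of x^4 equals -trace(L) = -8, matching the sum of degrees. The largest eigenvalue, 3.6180, is at most the vertex count 5. There is one zero in the spectrum, matching the 1 component.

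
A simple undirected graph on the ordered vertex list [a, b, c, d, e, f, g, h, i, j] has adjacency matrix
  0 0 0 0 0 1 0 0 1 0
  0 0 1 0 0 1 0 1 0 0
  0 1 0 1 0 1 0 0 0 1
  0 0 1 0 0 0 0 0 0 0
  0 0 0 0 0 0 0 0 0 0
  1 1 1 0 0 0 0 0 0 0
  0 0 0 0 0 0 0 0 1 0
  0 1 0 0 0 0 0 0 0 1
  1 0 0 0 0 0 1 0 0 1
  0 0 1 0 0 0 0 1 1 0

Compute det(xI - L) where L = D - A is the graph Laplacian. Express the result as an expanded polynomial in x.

Each diagonal entry of L is the vertex degree and each off-diagonal entry is -1 where an edge is present, 0 otherwise; in the order [a, b, c, d, e, f, g, h, i, j] the diagonal is [2, 3, 4, 1, 0, 3, 1, 2, 3, 3]. Computing det(xI - L) by cofactor expansion (or equivalently via sum-over-permutations) gives x^10 - 22x^9 + 200x^8 - 974x^7 + 2756x^6 - 4598x^5 + 4376x^4 - 2152x^3 + 414x^2. Since p(0) = det(-L) = 0, x divides p(x). The eigenvalues sum to 22, which equals trace(L) = 2|E|.

x^10 - 22x^9 + 200x^8 - 974x^7 + 2756x^6 - 4598x^5 + 4376x^4 - 2152x^3 + 414x^2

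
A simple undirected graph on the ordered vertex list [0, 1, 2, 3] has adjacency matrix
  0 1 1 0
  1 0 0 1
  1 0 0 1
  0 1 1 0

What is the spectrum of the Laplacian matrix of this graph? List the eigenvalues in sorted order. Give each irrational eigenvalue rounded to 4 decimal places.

Each diagonal entry of L is the vertex degree and each off-diagonal entry is -1 where an edge is present, 0 otherwise; in the order [0, 1, 2, 3] the diagonal is [2, 2, 2, 2]. The multiplicity of 0 as a Laplacian eigenvalue equals the number of connected components. The single zero eigenvalue shows the graph is connected. The largest eigenvalue, 4, is at most the vertex count 4. The eigenvalues sum to 8, which equals trace(L) = 2|E|.

[0, 2, 2, 4]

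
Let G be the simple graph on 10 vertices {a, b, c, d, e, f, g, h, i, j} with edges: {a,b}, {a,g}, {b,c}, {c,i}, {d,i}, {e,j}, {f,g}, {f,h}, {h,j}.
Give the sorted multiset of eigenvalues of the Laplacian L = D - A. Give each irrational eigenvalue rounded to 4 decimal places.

With the vertex order [a, b, c, d, e, f, g, h, i, j], the degrees are [2, 2, 2, 1, 1, 2, 2, 2, 2, 2], giving D = diag(2, 2, 2, 1, 1, 2, 2, 2, 2, 2) and L = D - A. The multiplicity of 0 as a Laplacian eigenvalue equals the number of connected components. The single zero eigenvalue shows the graph is connected. There is one zero in the spectrum, matching the 1 component.

[0, 0.0979, 0.3820, 0.8244, 1.3820, 2, 2.6180, 3.1756, 3.6180, 3.9021]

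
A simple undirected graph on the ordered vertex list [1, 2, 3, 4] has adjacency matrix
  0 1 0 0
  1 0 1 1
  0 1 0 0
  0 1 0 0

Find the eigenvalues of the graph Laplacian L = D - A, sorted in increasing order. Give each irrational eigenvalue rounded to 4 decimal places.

[0, 1, 1, 4]

With the vertex order [1, 2, 3, 4], the degrees are [1, 3, 1, 1], giving D = diag(1, 3, 1, 1) and L = D - A. The multiplicity of 0 as a Laplacian eigenvalue equals the number of connected components.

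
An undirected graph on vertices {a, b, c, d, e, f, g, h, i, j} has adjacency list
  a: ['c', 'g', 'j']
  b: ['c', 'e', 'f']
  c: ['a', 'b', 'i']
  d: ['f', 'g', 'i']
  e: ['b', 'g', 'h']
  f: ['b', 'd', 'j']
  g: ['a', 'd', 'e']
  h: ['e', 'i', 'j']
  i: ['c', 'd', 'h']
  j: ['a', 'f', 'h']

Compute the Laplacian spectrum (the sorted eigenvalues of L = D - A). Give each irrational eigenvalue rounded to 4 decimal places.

[0, 2, 2, 2, 2, 2, 5, 5, 5, 5]

Each diagonal entry of L is the vertex degree and each off-diagonal entry is -1 where an edge is present, 0 otherwise; in the order [a, b, c, d, e, f, g, h, i, j] the diagonal is [3, 3, 3, 3, 3, 3, 3, 3, 3, 3]. Since every row of L sums to 0, the all-ones vector is in the kernel and 0 is an eigenvalue. There is one zero in the spectrum, matching the 1 component. The largest eigenvalue, 5, is at most the vertex count 10.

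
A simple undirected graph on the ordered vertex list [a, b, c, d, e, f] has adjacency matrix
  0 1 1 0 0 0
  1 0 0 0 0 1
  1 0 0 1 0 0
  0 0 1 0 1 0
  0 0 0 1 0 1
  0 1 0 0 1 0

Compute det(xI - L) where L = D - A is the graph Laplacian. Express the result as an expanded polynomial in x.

With the vertex order [a, b, c, d, e, f], the degrees are [2, 2, 2, 2, 2, 2], giving D = diag(2, 2, 2, 2, 2, 2) and L = D - A. Computing det(xI - L) by cofactor expansion (or equivalently via sum-over-permutations) gives x^6 - 12x^5 + 54x^4 - 112x^3 + 105x^2 - 36x. The constant term is 0 because L is singular (the all-ones vector lies in its kernel).

x^6 - 12x^5 + 54x^4 - 112x^3 + 105x^2 - 36x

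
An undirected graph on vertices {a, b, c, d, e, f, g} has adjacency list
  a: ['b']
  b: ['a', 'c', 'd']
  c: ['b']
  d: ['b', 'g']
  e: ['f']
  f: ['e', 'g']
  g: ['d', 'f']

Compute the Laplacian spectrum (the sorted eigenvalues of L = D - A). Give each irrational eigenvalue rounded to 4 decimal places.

[0, 0.2254, 1, 1, 2.1859, 3.3604, 4.2283]

Each diagonal entry of L is the vertex degree and each off-diagonal entry is -1 where an edge is present, 0 otherwise; in the order [a, b, c, d, e, f, g] the diagonal is [1, 3, 1, 2, 1, 2, 2]. The multiplicity of 0 as a Laplacian eigenvalue equals the number of connected components. The single zero eigenvalue shows the graph is connected.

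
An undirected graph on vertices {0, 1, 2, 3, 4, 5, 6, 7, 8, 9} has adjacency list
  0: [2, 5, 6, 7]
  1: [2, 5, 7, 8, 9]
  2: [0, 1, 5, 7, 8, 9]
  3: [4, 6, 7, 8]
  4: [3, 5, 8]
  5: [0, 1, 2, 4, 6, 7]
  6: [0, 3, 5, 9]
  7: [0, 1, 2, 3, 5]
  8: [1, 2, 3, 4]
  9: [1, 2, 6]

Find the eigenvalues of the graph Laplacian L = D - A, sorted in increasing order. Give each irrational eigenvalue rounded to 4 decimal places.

[0, 1.9789, 2.8871, 3.2653, 4.0341, 4.7763, 5.4014, 6.7914, 7.1091, 7.7564]

Reading degrees in the order [0, 1, 2, 3, 4, 5, 6, 7, 8, 9] gives [4, 5, 6, 4, 3, 6, 4, 5, 4, 3]; set D = diag(4, 5, 6, 4, 3, 6, 4, 5, 4, 3) and form L = D - A. L is symmetric positive semidefinite, so every eigenvalue is real and nonnegative. The single zero eigenvalue shows the graph is connected.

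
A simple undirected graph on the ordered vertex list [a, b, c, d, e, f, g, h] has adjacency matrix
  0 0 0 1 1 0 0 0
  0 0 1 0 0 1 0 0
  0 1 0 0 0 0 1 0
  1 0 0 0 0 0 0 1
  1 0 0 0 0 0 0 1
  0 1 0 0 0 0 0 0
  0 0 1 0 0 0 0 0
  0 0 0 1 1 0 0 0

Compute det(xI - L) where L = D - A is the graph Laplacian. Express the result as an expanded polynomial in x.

Reading degrees in the order [a, b, c, d, e, f, g, h] gives [2, 2, 2, 2, 2, 1, 1, 2]; set D = diag(2, 2, 2, 2, 2, 1, 1, 2) and form L = D - A. L has integer entries, so p(x) = det(xI - L) has integer coefficients. Expanding the determinant yields x^8 - 14x^7 + 78x^6 - 220x^5 + 328x^4 - 240x^3 + 64x^2. The constant term is 0 because L is singular (the all-ones vector lies in its kernel). The largest eigenvalue, 4, is at most the vertex count 8. The eigenvalues sum to 14, which equals trace(L) = 2|E|.

x^8 - 14x^7 + 78x^6 - 220x^5 + 328x^4 - 240x^3 + 64x^2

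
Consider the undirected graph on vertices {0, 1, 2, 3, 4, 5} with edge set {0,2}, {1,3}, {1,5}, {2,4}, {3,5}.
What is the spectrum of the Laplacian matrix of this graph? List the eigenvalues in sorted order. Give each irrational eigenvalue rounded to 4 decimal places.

Reading degrees in the order [0, 1, 2, 3, 4, 5] gives [1, 2, 2, 2, 1, 2]; set D = diag(1, 2, 2, 2, 1, 2) and form L = D - A. L is symmetric positive semidefinite, so every eigenvalue is real and nonnegative. The 2 zero eigenvalues correspond to the 2 connected components. The largest eigenvalue, 3, is at most the vertex count 6. The eigenvalues sum to 10, which equals trace(L) = 2|E|.

[0, 0, 1, 3, 3, 3]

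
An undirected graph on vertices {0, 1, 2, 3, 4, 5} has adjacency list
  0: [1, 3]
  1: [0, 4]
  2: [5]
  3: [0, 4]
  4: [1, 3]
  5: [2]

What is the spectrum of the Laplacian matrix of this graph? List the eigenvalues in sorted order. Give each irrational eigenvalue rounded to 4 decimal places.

Each diagonal entry of L is the vertex degree and each off-diagonal entry is -1 where an edge is present, 0 otherwise; in the order [0, 1, 2, 3, 4, 5] the diagonal is [2, 2, 1, 2, 2, 1]. Since every row of L sums to 0, the all-ones vector is in the kernel and 0 is an eigenvalue. The 2 zero eigenvalues correspond to the 2 connected components. The largest eigenvalue, 4, is at most the vertex count 6. The eigenvalues sum to 10, which equals trace(L) = 2|E|.

[0, 0, 2, 2, 2, 4]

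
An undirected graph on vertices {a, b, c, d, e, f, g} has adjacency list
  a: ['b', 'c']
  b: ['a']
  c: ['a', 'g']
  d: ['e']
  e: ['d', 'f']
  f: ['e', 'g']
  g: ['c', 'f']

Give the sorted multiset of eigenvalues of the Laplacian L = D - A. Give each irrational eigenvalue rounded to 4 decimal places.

[0, 0.1981, 0.7530, 1.5550, 2.4450, 3.2470, 3.8019]

With the vertex order [a, b, c, d, e, f, g], the degrees are [2, 1, 2, 1, 2, 2, 2], giving D = diag(2, 1, 2, 1, 2, 2, 2) and L = D - A. L is symmetric positive semidefinite, so every eigenvalue is real and nonnegative. The single zero eigenvalue shows the graph is connected. The largest eigenvalue, 3.8019, is at most the vertex count 7. There is one zero in the spectrum, matching the 1 component.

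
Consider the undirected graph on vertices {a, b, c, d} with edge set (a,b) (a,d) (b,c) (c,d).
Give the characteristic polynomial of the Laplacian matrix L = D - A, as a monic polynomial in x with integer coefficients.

Each diagonal entry of L is the vertex degree and each off-diagonal entry is -1 where an edge is present, 0 otherwise; in the order [a, b, c, d] the diagonal is [2, 2, 2, 2]. Computing det(xI - L) by cofactor expansion (or equivalently via sum-over-permutations) gives x^4 - 8x^3 + 20x^2 - 16x. Since p(0) = det(-L) = 0, x divides p(x).

x^4 - 8x^3 + 20x^2 - 16x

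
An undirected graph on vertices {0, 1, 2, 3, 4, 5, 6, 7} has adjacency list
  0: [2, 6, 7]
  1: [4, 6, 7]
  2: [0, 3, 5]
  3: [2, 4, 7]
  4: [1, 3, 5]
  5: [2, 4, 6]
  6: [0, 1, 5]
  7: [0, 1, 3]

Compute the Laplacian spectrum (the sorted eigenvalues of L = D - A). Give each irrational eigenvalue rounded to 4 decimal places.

[0, 2, 2, 2, 4, 4, 4, 6]

Each diagonal entry of L is the vertex degree and each off-diagonal entry is -1 where an edge is present, 0 otherwise; in the order [0, 1, 2, 3, 4, 5, 6, 7] the diagonal is [3, 3, 3, 3, 3, 3, 3, 3]. Diagonalising L (or applying a numerical eigensolver to the 8x8 matrix) gives the spectrum above. The single zero eigenvalue shows the graph is connected. By the matrix-tree theorem the graph has (1/8) * product of the nonzero eigenvalues = 384 spanning trees.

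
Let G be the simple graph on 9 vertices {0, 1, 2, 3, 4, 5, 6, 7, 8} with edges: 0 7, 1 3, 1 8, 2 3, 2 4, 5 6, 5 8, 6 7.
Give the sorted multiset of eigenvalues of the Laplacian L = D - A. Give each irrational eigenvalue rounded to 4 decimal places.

[0, 0.1206, 0.4679, 1, 1.6527, 2.3473, 3, 3.5321, 3.8794]

Reading degrees in the order [0, 1, 2, 3, 4, 5, 6, 7, 8] gives [1, 2, 2, 2, 1, 2, 2, 2, 2]; set D = diag(1, 2, 2, 2, 1, 2, 2, 2, 2) and form L = D - A. Since every row of L sums to 0, the all-ones vector is in the kernel and 0 is an eigenvalue. There is one zero in the spectrum, matching the 1 component.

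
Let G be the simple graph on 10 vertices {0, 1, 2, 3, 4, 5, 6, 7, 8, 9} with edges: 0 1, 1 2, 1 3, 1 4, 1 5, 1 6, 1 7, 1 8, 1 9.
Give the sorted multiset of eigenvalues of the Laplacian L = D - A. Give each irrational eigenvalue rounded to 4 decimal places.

With the vertex order [0, 1, 2, 3, 4, 5, 6, 7, 8, 9], the degrees are [1, 9, 1, 1, 1, 1, 1, 1, 1, 1], giving D = diag(1, 9, 1, 1, 1, 1, 1, 1, 1, 1) and L = D - A. Diagonalising L (or applying a numerical eigensolver to the 10x10 matrix) gives the spectrum above. The eigenvalues sum to 18, which equals trace(L) = 2|E|.

[0, 1, 1, 1, 1, 1, 1, 1, 1, 10]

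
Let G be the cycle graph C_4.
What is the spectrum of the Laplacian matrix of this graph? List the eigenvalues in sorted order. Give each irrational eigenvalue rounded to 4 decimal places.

The graph has 4 vertices and degree multiset [2, 2, 2, 2]; D is the diagonal matrix of degrees and L = D - A. Since every row of L sums to 0, the all-ones vector is in the kernel and 0 is an eigenvalue. The single zero eigenvalue shows the graph is connected. By the matrix-tree theorem the graph has (1/4) * product of the nonzero eigenvalues = 4 spanning trees. The eigenvalues sum to 8, which equals trace(L) = 2|E|.

[0, 2, 2, 4]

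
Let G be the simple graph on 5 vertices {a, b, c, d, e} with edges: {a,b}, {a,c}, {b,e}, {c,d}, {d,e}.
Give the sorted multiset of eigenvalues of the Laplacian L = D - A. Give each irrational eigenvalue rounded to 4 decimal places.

Reading degrees in the order [a, b, c, d, e] gives [2, 2, 2, 2, 2]; set D = diag(2, 2, 2, 2, 2) and form L = D - A. Since every row of L sums to 0, the all-ones vector is in the kernel and 0 is an eigenvalue. The single zero eigenvalue shows the graph is connected. By the matrix-tree theorem the graph has (1/5) * product of the nonzero eigenvalues = 5 spanning trees.

[0, 1.3820, 1.3820, 3.6180, 3.6180]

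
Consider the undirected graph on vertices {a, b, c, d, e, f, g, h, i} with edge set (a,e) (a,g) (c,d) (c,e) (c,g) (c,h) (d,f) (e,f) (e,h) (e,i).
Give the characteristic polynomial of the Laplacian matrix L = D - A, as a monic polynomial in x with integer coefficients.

x^9 - 20x^8 + 159x^7 - 650x^6 + 1475x^5 - 1858x^4 + 1205x^3 - 312x^2

Each diagonal entry of L is the vertex degree and each off-diagonal entry is -1 where an edge is present, 0 otherwise; in the order [a, b, c, d, e, f, g, h, i] the diagonal is [2, 0, 4, 2, 5, 2, 2, 2, 1]. Computing det(xI - L) by cofactor expansion (or equivalently via sum-over-permutations) gives x^9 - 20x^8 + 159x^7 - 650x^6 + 1475x^5 - 1858x^4 + 1205x^3 - 312x^2. The coefficient of x^8 equals -trace(L) = -20, matching the sum of degrees. There are 2 zeros in the spectrum, matching the 2 components.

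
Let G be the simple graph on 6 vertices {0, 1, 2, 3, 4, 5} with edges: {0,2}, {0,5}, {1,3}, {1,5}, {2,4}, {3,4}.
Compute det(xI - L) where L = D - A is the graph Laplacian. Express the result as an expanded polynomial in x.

Each diagonal entry of L is the vertex degree and each off-diagonal entry is -1 where an edge is present, 0 otherwise; in the order [0, 1, 2, 3, 4, 5] the diagonal is [2, 2, 2, 2, 2, 2]. L has integer entries, so p(x) = det(xI - L) has integer coefficients. Expanding the determinant yields x^6 - 12x^5 + 54x^4 - 112x^3 + 105x^2 - 36x. The constant term is 0 because L is singular (the all-ones vector lies in its kernel). The eigenvalues sum to 12, which equals trace(L) = 2|E|.

x^6 - 12x^5 + 54x^4 - 112x^3 + 105x^2 - 36x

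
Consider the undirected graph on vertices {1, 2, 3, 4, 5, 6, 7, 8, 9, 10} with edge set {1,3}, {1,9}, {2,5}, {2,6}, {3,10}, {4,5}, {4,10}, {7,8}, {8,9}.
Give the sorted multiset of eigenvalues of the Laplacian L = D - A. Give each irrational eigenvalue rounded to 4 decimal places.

[0, 0.0979, 0.3820, 0.8244, 1.3820, 2, 2.6180, 3.1756, 3.6180, 3.9021]

Reading degrees in the order [1, 2, 3, 4, 5, 6, 7, 8, 9, 10] gives [2, 2, 2, 2, 2, 1, 1, 2, 2, 2]; set D = diag(2, 2, 2, 2, 2, 1, 1, 2, 2, 2) and form L = D - A. L is symmetric positive semidefinite, so every eigenvalue is real and nonnegative. The eigenvalues sum to 18, which equals trace(L) = 2|E|.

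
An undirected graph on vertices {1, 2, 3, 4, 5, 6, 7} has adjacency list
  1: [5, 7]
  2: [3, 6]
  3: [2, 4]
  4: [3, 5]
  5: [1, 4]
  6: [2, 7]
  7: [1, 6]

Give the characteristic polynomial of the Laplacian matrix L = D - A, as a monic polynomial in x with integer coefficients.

x^7 - 14x^6 + 77x^5 - 210x^4 + 294x^3 - 196x^2 + 49x

Each diagonal entry of L is the vertex degree and each off-diagonal entry is -1 where an edge is present, 0 otherwise; in the order [1, 2, 3, 4, 5, 6, 7] the diagonal is [2, 2, 2, 2, 2, 2, 2]. Computing det(xI - L) by cofactor expansion (or equivalently via sum-over-permutations) gives x^7 - 14x^6 + 77x^5 - 210x^4 + 294x^3 - 196x^2 + 49x. Since p(0) = det(-L) = 0, x divides p(x). The eigenvalues sum to 14, which equals trace(L) = 2|E|. By the matrix-tree theorem the graph has (1/7) * product of the nonzero eigenvalues = 7 spanning trees.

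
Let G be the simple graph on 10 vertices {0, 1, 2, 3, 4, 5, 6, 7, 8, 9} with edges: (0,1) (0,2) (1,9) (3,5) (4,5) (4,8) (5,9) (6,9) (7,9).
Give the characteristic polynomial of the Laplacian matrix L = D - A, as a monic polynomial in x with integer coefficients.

x^10 - 18x^9 + 132x^8 - 514x^7 + 1161x^6 - 1562x^5 + 1238x^4 - 550x^3 + 122x^2 - 10x

With the vertex order [0, 1, 2, 3, 4, 5, 6, 7, 8, 9], the degrees are [2, 2, 1, 1, 2, 3, 1, 1, 1, 4], giving D = diag(2, 2, 1, 1, 2, 3, 1, 1, 1, 4) and L = D - A. Computing det(xI - L) by cofactor expansion (or equivalently via sum-over-permutations) gives x^10 - 18x^9 + 132x^8 - 514x^7 + 1161x^6 - 1562x^5 + 1238x^4 - 550x^3 + 122x^2 - 10x. Since p(0) = det(-L) = 0, x divides p(x). The eigenvalues sum to 18, which equals trace(L) = 2|E|. The largest eigenvalue, 5.3472, is at most the vertex count 10.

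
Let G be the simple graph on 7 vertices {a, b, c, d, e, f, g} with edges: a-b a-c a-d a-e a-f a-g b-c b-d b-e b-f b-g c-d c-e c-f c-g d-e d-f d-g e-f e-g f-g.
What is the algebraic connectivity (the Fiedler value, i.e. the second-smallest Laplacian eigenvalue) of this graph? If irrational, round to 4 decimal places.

With the vertex order [a, b, c, d, e, f, g], the degrees are [6, 6, 6, 6, 6, 6, 6], giving D = diag(6, 6, 6, 6, 6, 6, 6) and L = D - A. Computing the eigenvalues of L and sorting gives [0, 7, 7, 7, 7, 7, 7]. The Fiedler value lambda_2 = 7 is strictly positive, so the graph is connected. The largest eigenvalue, 7, is at most the vertex count 7.

7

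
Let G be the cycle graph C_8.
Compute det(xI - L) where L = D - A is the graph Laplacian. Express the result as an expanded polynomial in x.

The graph has 8 vertices and degree multiset [2, 2, 2, 2, 2, 2, 2, 2]; D is the diagonal matrix of degrees and L = D - A. L has integer entries, so p(x) = det(xI - L) has integer coefficients. Expanding the determinant yields x^8 - 16x^7 + 104x^6 - 352x^5 + 660x^4 - 672x^3 + 336x^2 - 64x. The coefficient of x^7 equals -trace(L) = -16, matching the sum of degrees. By the matrix-tree theorem the graph has (1/8) * product of the nonzero eigenvalues = 8 spanning trees.

x^8 - 16x^7 + 104x^6 - 352x^5 + 660x^4 - 672x^3 + 336x^2 - 64x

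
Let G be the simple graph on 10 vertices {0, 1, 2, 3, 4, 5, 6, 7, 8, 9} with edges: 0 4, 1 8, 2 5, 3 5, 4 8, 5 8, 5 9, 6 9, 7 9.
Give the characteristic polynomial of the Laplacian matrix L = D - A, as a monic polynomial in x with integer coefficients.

x^10 - 18x^9 + 131x^8 - 502x^7 + 1108x^6 - 1454x^5 + 1133x^4 - 504x^3 + 115x^2 - 10x

With the vertex order [0, 1, 2, 3, 4, 5, 6, 7, 8, 9], the degrees are [1, 1, 1, 1, 2, 4, 1, 1, 3, 3], giving D = diag(1, 1, 1, 1, 2, 4, 1, 1, 3, 3) and L = D - A. Computing det(xI - L) by cofactor expansion (or equivalently via sum-over-permutations) gives x^10 - 18x^9 + 131x^8 - 502x^7 + 1108x^6 - 1454x^5 + 1133x^4 - 504x^3 + 115x^2 - 10x. The coefficient of x^9 equals -trace(L) = -18, matching the sum of degrees.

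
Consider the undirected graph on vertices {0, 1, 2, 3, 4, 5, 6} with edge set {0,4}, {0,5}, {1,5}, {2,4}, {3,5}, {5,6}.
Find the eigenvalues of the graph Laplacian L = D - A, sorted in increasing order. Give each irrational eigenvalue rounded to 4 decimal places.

Reading degrees in the order [0, 1, 2, 3, 4, 5, 6] gives [2, 1, 1, 1, 2, 4, 1]; set D = diag(2, 1, 1, 1, 2, 4, 1) and form L = D - A. Since every row of L sums to 0, the all-ones vector is in the kernel and 0 is an eigenvalue. The single zero eigenvalue shows the graph is connected. There is one zero in the spectrum, matching the 1 component. The largest eigenvalue, 5.0965, is at most the vertex count 7.

[0, 0.2955, 1, 1, 1.4911, 3.1169, 5.0965]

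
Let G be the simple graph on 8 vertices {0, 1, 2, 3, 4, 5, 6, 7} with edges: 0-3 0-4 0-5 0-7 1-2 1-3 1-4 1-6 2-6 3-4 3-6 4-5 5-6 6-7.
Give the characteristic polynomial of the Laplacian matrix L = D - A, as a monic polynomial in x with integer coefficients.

Each diagonal entry of L is the vertex degree and each off-diagonal entry is -1 where an edge is present, 0 otherwise; in the order [0, 1, 2, 3, 4, 5, 6, 7] the diagonal is [4, 4, 2, 4, 4, 3, 5, 2]. Computing det(xI - L) by cofactor expansion (or equivalently via sum-over-permutations) gives x^8 - 28x^7 + 325x^6 - 2020x^5 + 7231x^4 - 14840x^3 + 16095x^2 - 7096x. The constant term is 0 because L is singular (the all-ones vector lies in its kernel).

x^8 - 28x^7 + 325x^6 - 2020x^5 + 7231x^4 - 14840x^3 + 16095x^2 - 7096x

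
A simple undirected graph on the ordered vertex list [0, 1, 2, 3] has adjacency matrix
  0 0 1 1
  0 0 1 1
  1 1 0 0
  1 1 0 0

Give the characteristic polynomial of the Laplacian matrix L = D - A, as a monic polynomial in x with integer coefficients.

Each diagonal entry of L is the vertex degree and each off-diagonal entry is -1 where an edge is present, 0 otherwise; in the order [0, 1, 2, 3] the diagonal is [2, 2, 2, 2]. L has integer entries, so p(x) = det(xI - L) has integer coefficients. Expanding the determinant yields x^4 - 8x^3 + 20x^2 - 16x. The constant term is 0 because L is singular (the all-ones vector lies in its kernel). The largest eigenvalue, 4, is at most the vertex count 4.

x^4 - 8x^3 + 20x^2 - 16x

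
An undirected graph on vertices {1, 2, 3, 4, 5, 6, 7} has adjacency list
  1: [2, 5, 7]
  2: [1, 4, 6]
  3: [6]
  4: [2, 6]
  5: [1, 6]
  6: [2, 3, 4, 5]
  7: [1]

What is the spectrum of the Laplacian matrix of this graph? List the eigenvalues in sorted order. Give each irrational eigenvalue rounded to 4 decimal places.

Reading degrees in the order [1, 2, 3, 4, 5, 6, 7] gives [3, 3, 1, 2, 2, 4, 1]; set D = diag(3, 3, 1, 2, 2, 4, 1) and form L = D - A. The multiplicity of 0 as a Laplacian eigenvalue equals the number of connected components. The single zero eigenvalue shows the graph is connected.

[0, 0.5926, 1.1255, 1.6855, 3.0609, 4.1723, 5.3632]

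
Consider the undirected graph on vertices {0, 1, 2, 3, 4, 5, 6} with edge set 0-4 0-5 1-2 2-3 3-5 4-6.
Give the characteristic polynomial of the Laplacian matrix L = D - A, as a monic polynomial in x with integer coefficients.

Reading degrees in the order [0, 1, 2, 3, 4, 5, 6] gives [2, 1, 2, 2, 2, 2, 1]; set D = diag(2, 1, 2, 2, 2, 2, 1) and form L = D - A. Computing det(xI - L) by cofactor expansion (or equivalently via sum-over-permutations) gives x^7 - 12x^6 + 55x^5 - 120x^4 + 126x^3 - 56x^2 + 7x. The coefficient of x^6 equals -trace(L) = -12, matching the sum of degrees.

x^7 - 12x^6 + 55x^5 - 120x^4 + 126x^3 - 56x^2 + 7x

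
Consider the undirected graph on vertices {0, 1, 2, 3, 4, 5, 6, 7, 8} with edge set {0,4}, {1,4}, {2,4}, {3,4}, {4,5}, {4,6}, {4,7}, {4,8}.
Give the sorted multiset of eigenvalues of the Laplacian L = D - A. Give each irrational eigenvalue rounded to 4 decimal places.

With the vertex order [0, 1, 2, 3, 4, 5, 6, 7, 8], the degrees are [1, 1, 1, 1, 8, 1, 1, 1, 1], giving D = diag(1, 1, 1, 1, 8, 1, 1, 1, 1) and L = D - A. L is symmetric positive semidefinite, so every eigenvalue is real and nonnegative. By the matrix-tree theorem the graph has (1/9) * product of the nonzero eigenvalues = 1 spanning tree.

[0, 1, 1, 1, 1, 1, 1, 1, 9]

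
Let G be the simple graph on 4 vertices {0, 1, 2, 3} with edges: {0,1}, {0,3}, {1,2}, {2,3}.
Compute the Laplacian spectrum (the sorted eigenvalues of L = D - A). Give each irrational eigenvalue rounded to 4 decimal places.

[0, 2, 2, 4]

Reading degrees in the order [0, 1, 2, 3] gives [2, 2, 2, 2]; set D = diag(2, 2, 2, 2) and form L = D - A. The multiplicity of 0 as a Laplacian eigenvalue equals the number of connected components.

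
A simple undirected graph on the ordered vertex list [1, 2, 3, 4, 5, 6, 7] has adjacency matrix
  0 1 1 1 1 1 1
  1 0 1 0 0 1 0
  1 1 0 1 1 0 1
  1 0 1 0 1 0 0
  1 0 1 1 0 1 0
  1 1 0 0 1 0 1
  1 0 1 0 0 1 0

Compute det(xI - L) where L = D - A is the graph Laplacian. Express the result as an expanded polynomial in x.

Reading degrees in the order [1, 2, 3, 4, 5, 6, 7] gives [6, 3, 5, 3, 4, 4, 3]; set D = diag(6, 3, 5, 3, 4, 4, 3) and form L = D - A. L has integer entries, so p(x) = det(xI - L) has integer coefficients. Expanding the determinant yields x^7 - 28x^6 + 318x^5 - 1872x^4 + 6017x^3 - 10004x^2 + 6720x. The coefficient of x^6 equals -trace(L) = -28, matching the sum of degrees. By the matrix-tree theorem the graph has (1/7) * product of the nonzero eigenvalues = 960 spanning trees. The largest eigenvalue, 7, is at most the vertex count 7.

x^7 - 28x^6 + 318x^5 - 1872x^4 + 6017x^3 - 10004x^2 + 6720x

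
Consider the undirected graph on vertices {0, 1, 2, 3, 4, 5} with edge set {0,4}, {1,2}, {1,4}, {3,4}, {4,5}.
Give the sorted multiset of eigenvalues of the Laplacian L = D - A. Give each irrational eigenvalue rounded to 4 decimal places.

With the vertex order [0, 1, 2, 3, 4, 5], the degrees are [1, 2, 1, 1, 4, 1], giving D = diag(1, 2, 1, 1, 4, 1) and L = D - A. Since every row of L sums to 0, the all-ones vector is in the kernel and 0 is an eigenvalue. The single zero eigenvalue shows the graph is connected.

[0, 0.4859, 1, 1, 2.4280, 5.0861]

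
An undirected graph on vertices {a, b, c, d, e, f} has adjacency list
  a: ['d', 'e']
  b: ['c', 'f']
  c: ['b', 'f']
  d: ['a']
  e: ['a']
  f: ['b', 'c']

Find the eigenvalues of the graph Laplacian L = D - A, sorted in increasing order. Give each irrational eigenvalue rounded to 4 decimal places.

[0, 0, 1, 3, 3, 3]

Each diagonal entry of L is the vertex degree and each off-diagonal entry is -1 where an edge is present, 0 otherwise; in the order [a, b, c, d, e, f] the diagonal is [2, 2, 2, 1, 1, 2]. The multiplicity of 0 as a Laplacian eigenvalue equals the number of connected components. The 2 zero eigenvalues correspond to the 2 connected components.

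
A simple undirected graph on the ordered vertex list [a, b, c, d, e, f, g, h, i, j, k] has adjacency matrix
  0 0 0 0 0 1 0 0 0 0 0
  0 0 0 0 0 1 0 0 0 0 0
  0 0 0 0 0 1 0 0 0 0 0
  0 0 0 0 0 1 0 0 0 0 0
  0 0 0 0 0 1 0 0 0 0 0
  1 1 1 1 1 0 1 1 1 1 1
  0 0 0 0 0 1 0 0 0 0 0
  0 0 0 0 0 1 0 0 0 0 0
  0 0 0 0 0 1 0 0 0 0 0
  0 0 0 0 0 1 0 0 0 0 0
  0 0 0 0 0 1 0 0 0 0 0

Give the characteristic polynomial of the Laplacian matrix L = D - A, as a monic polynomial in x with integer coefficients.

x^11 - 20x^10 + 135x^9 - 480x^8 + 1050x^7 - 1512x^6 + 1470x^5 - 960x^4 + 405x^3 - 100x^2 + 11x

With the vertex order [a, b, c, d, e, f, g, h, i, j, k], the degrees are [1, 1, 1, 1, 1, 10, 1, 1, 1, 1, 1], giving D = diag(1, 1, 1, 1, 1, 10, 1, 1, 1, 1, 1) and L = D - A. L has integer entries, so p(x) = det(xI - L) has integer coefficients. Expanding the determinant yields x^11 - 20x^10 + 135x^9 - 480x^8 + 1050x^7 - 1512x^6 + 1470x^5 - 960x^4 + 405x^3 - 100x^2 + 11x. The coefficient of x^10 equals -trace(L) = -20, matching the sum of degrees.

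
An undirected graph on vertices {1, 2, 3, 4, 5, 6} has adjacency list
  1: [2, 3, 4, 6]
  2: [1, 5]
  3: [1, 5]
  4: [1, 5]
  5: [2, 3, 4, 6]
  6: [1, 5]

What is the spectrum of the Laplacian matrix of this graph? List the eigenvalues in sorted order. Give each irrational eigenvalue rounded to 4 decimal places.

[0, 2, 2, 2, 4, 6]

Each diagonal entry of L is the vertex degree and each off-diagonal entry is -1 where an edge is present, 0 otherwise; in the order [1, 2, 3, 4, 5, 6] the diagonal is [4, 2, 2, 2, 4, 2]. Since every row of L sums to 0, the all-ones vector is in the kernel and 0 is an eigenvalue. The largest eigenvalue, 6, is at most the vertex count 6. There is one zero in the spectrum, matching the 1 component.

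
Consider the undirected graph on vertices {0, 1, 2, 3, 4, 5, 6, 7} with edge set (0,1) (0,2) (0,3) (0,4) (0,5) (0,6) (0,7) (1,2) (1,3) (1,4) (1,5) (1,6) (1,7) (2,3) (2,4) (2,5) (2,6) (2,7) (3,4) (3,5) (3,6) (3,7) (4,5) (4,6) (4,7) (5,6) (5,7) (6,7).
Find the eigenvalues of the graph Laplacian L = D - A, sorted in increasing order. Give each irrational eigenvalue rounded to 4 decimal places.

[0, 8, 8, 8, 8, 8, 8, 8]

Reading degrees in the order [0, 1, 2, 3, 4, 5, 6, 7] gives [7, 7, 7, 7, 7, 7, 7, 7]; set D = diag(7, 7, 7, 7, 7, 7, 7, 7) and form L = D - A. Diagonalising L (or applying a numerical eigensolver to the 8x8 matrix) gives the spectrum above. The largest eigenvalue, 8, is at most the vertex count 8. By the matrix-tree theorem the graph has (1/8) * product of the nonzero eigenvalues = 262144 spanning trees.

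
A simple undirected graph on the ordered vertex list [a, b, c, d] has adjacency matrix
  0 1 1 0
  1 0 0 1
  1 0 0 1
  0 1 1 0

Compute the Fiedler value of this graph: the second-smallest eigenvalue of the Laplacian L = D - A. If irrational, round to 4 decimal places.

2

With the vertex order [a, b, c, d], the degrees are [2, 2, 2, 2], giving D = diag(2, 2, 2, 2) and L = D - A. The sorted Laplacian eigenvalues are [0, 2, 2, 4]; the algebraic connectivity is the second entry, 2. There is one zero in the spectrum, matching the 1 component.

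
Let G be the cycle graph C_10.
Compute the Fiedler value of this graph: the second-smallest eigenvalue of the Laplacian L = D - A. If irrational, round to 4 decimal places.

The graph has 10 vertices and degree multiset [2, 2, 2, 2, 2, 2, 2, 2, 2, 2]; D is the diagonal matrix of degrees and L = D - A. The sorted Laplacian eigenvalues are [0, 0.3820, 0.3820, 1.3820, 1.3820, 2.6180, 2.6180, 3.6180, 3.6180, 4]; the algebraic connectivity is the second entry, 0.3820. The largest eigenvalue, 4, is at most the vertex count 10. The eigenvalues sum to 20, which equals trace(L) = 2|E|.

0.3820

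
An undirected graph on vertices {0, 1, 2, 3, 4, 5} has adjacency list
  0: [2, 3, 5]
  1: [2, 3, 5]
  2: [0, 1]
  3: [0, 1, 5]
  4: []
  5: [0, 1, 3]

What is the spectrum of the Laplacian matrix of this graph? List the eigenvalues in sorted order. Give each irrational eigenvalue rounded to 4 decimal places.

[0, 0, 2, 3, 4, 5]

Each diagonal entry of L is the vertex degree and each off-diagonal entry is -1 where an edge is present, 0 otherwise; in the order [0, 1, 2, 3, 4, 5] the diagonal is [3, 3, 2, 3, 0, 3]. Since every row of L sums to 0, the all-ones vector is in the kernel and 0 is an eigenvalue. The 2 zero eigenvalues correspond to the 2 connected components. The eigenvalues sum to 14, which equals trace(L) = 2|E|.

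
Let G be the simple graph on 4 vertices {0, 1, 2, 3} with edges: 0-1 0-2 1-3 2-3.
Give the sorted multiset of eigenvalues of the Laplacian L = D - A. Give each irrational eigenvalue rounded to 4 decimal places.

Each diagonal entry of L is the vertex degree and each off-diagonal entry is -1 where an edge is present, 0 otherwise; in the order [0, 1, 2, 3] the diagonal is [2, 2, 2, 2]. Diagonalising L (or applying a numerical eigensolver to the 4x4 matrix) gives the spectrum above. The eigenvalues sum to 8, which equals trace(L) = 2|E|.

[0, 2, 2, 4]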